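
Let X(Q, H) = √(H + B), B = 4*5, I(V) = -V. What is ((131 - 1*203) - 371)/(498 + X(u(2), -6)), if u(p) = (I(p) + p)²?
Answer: -110307/123995 + 443*√14/247990 ≈ -0.88292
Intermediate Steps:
B = 20
u(p) = 0 (u(p) = (-p + p)² = 0² = 0)
X(Q, H) = √(20 + H) (X(Q, H) = √(H + 20) = √(20 + H))
((131 - 1*203) - 371)/(498 + X(u(2), -6)) = ((131 - 1*203) - 371)/(498 + √(20 - 6)) = ((131 - 203) - 371)/(498 + √14) = (-72 - 371)/(498 + √14) = -443/(498 + √14)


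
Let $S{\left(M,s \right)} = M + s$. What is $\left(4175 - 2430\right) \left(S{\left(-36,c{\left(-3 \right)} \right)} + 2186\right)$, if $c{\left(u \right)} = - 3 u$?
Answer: $3767455$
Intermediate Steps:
$\left(4175 - 2430\right) \left(S{\left(-36,c{\left(-3 \right)} \right)} + 2186\right) = \left(4175 - 2430\right) \left(\left(-36 - -9\right) + 2186\right) = 1745 \left(\left(-36 + 9\right) + 2186\right) = 1745 \left(-27 + 2186\right) = 1745 \cdot 2159 = 3767455$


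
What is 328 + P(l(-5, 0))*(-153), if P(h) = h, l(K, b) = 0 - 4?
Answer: 940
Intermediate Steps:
l(K, b) = -4
328 + P(l(-5, 0))*(-153) = 328 - 4*(-153) = 328 + 612 = 940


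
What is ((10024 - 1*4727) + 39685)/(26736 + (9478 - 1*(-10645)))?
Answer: 44982/46859 ≈ 0.95994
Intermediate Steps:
((10024 - 1*4727) + 39685)/(26736 + (9478 - 1*(-10645))) = ((10024 - 4727) + 39685)/(26736 + (9478 + 10645)) = (5297 + 39685)/(26736 + 20123) = 44982/46859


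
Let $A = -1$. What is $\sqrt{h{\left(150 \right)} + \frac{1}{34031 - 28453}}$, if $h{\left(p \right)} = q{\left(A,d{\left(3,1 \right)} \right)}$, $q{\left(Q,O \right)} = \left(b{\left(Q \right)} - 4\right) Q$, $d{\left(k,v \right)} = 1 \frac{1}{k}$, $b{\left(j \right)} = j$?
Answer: $\frac{3 \sqrt{17286222}}{5578} \approx 2.2361$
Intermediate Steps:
$d{\left(k,v \right)} = \frac{1}{k}$
$q{\left(Q,O \right)} = Q \left(-4 + Q\right)$ ($q{\left(Q,O \right)} = \left(Q - 4\right) Q = \left(-4 + Q\right) Q = Q \left(-4 + Q\right)$)
$h{\left(p \right)} = 5$ ($h{\left(p \right)} = - (-4 - 1) = \left(-1\right) \left(-5\right) = 5$)
$\sqrt{h{\left(150 \right)} + \frac{1}{34031 - 28453}} = \sqrt{5 + \frac{1}{34031 - 28453}} = \sqrt{5 + \frac{1}{5578}} = \sqrt{\frac{27891}{5578}} = \frac{3 \sqrt{17286222}}{5578}$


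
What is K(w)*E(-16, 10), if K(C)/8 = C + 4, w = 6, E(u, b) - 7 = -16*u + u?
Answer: 19760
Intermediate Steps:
E(u, b) = 7 - 15*u (E(u, b) = 7 + (-16*u + u) = 7 - 15*u)
K(C) = 32 + 8*C (K(C) = 8*(C + 4) = 8*(4 + C) = 32 + 8*C)
K(w)*E(-16, 10) = (32 + 8*6)*(7 - 15*(-16)) = (32 + 48)*(7 + 240) = 80*247 = 19760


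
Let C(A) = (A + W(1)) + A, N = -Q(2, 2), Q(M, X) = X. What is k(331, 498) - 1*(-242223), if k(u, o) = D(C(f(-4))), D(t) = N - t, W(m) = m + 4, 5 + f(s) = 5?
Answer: 242216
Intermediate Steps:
f(s) = 0 (f(s) = -5 + 5 = 0)
W(m) = 4 + m
N = -2 (N = -1*2 = -2)
C(A) = 5 + 2*A (C(A) = (A + (4 + 1)) + A = (A + 5) + A = (5 + A) + A = 5 + 2*A)
D(t) = -2 - t
k(u, o) = -7 (k(u, o) = -2 - (5 + 2*0) = -2 - (5 + 0) = -2 - 1*5 = -2 - 5 = -7)
k(331, 498) - 1*(-242223) = -7 - 1*(-242223) = -7 + 242223 = 242216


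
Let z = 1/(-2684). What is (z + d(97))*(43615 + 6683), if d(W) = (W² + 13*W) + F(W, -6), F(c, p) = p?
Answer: 719819079075/1342 ≈ 5.3638e+8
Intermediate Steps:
z = -1/2684 ≈ -0.00037258
d(W) = -6 + W² + 13*W (d(W) = (W² + 13*W) - 6 = -6 + W² + 13*W)
(z + d(97))*(43615 + 6683) = (-1/2684 + (-6 + 97² + 13*97))*(43615 + 6683) = (-1/2684 + (-6 + 9409 + 1261))*50298 = (-1/2684 + 10664)*50298 = (28622175/2684)*50298 = 719819079075/1342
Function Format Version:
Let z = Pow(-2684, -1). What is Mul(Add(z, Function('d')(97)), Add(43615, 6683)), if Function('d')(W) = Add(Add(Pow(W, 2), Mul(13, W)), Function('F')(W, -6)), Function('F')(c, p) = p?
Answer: Rational(719819079075, 1342) ≈ 5.3638e+8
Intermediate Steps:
z = Rational(-1, 2684) ≈ -0.00037258
Function('d')(W) = Add(-6, Pow(W, 2), Mul(13, W)) (Function('d')(W) = Add(Add(Pow(W, 2), Mul(13, W)), -6) = Add(-6, Pow(W, 2), Mul(13, W)))
Mul(Add(z, Function('d')(97)), Add(43615, 6683)) = Mul(Add(Rational(-1, 2684), Add(-6, Pow(97, 2), Mul(13, 97))), Add(43615, 6683)) = Mul(Add(Rational(-1, 2684), Add(-6, 9409, 1261)), 50298) = Mul(Add(Rational(-1, 2684), 10664), 50298) = Mul(Rational(28622175, 2684), 50298) = Rational(719819079075, 1342)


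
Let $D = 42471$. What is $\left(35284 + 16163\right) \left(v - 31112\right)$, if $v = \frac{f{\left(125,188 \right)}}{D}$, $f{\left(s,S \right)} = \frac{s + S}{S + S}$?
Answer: $- \frac{774558772010401}{483912} \approx -1.6006 \cdot 10^{9}$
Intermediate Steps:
$f{\left(s,S \right)} = \frac{S + s}{2 S}$
$v = \frac{313}{15969096}$ ($v = \frac{\frac{1}{2} \cdot \frac{1}{188} \left(188 + 125\right)}{42471} = \frac{1}{2} \cdot \frac{1}{188} \cdot 313 \cdot \frac{1}{42471} = \frac{313}{376} \cdot \frac{1}{42471} = \frac{313}{15969096} \approx 1.96 \cdot 10^{-5}$)
$\left(35284 + 16163\right) \left(v - 31112\right) = \left(35284 + 16163\right) \left(\frac{313}{15969096} - 31112\right) = 51447 \left(- \frac{496830514439}{15969096}\right) = - \frac{774558772010401}{483912}$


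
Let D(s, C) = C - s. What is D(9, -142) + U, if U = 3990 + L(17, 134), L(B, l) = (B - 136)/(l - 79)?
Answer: 211026/55 ≈ 3836.8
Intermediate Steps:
L(B, l) = (-136 + B)/(-79 + l)
U = 219331/55 (U = 3990 + (-136 + 17)/(-79 + 134) = 3990 - 119/55 = 219331/55 ≈ 3987.8)
D(9, -142) + U = (-142 - 1*9) + 219331/55 = (-142 - 9) + 219331/55 = -151 + 219331/55 = 211026/55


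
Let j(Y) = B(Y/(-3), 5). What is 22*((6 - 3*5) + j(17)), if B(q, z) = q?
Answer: -968/3 ≈ -322.67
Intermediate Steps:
j(Y) = -Y/3 (j(Y) = Y/(-3) = Y*(-⅓) = -Y/3)
22*((6 - 3*5) + j(17)) = 22*((6 - 3*5) - ⅓*17) = 22*((6 - 15) - 17/3) = 22*(-9 - 17/3) = 22*(-44/3) = -968/3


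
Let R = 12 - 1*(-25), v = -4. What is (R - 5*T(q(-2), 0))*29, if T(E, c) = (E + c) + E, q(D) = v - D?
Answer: 1653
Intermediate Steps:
q(D) = -4 - D
T(E, c) = c + 2*E
R = 37 (R = 12 + 25 = 37)
(R - 5*T(q(-2), 0))*29 = (37 - 5*(0 + 2*(-4 - 1*(-2))))*29 = (37 - 5*(0 + 2*(-4 + 2)))*29 = (37 - 5*(0 + 2*(-2)))*29 = (37 - 5*(0 - 4))*29 = (37 - 5*(-4))*29 = (37 + 20)*29 = 57*29 = 1653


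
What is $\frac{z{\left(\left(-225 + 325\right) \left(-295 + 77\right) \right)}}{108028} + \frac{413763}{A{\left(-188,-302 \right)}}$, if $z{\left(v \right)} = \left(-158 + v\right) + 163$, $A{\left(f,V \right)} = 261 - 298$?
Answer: $- \frac{44698795779}{3997036} \approx -11183.0$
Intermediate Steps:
$A{\left(f,V \right)} = -37$
$z{\left(v \right)} = 5 + v$
$\frac{z{\left(\left(-225 + 325\right) \left(-295 + 77\right) \right)}}{108028} + \frac{413763}{A{\left(-188,-302 \right)}} = \frac{5 + \left(-225 + 325\right) \left(-295 + 77\right)}{108028} + \frac{413763}{-37} = \left(5 + 100 \left(-218\right)\right) \frac{1}{108028} + 413763 \left(- \frac{1}{37}\right) = \left(5 - 21800\right) \frac{1}{108028} - \frac{413763}{37} = \left(-21795\right) \frac{1}{108028} - \frac{413763}{37} = - \frac{21795}{108028} - \frac{413763}{37} = - \frac{44698795779}{3997036}$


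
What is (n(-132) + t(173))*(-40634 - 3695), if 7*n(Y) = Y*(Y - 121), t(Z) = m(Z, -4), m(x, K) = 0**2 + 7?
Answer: -1482583405/7 ≈ -2.1180e+8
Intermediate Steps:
m(x, K) = 7 (m(x, K) = 0 + 7 = 7)
t(Z) = 7
n(Y) = Y*(-121 + Y)/7 (n(Y) = (Y*(Y - 121))/7 = (Y*(-121 + Y))/7 = Y*(-121 + Y)/7)
(n(-132) + t(173))*(-40634 - 3695) = ((1/7)*(-132)*(-121 - 132) + 7)*(-40634 - 3695) = ((1/7)*(-132)*(-253) + 7)*(-44329) = (33396/7 + 7)*(-44329) = (33445/7)*(-44329) = -1482583405/7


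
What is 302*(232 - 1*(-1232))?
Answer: 442128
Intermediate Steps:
302*(232 - 1*(-1232)) = 302*(232 + 1232) = 302*1464 = 442128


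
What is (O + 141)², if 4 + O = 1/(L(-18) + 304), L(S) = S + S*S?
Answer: 6984112041/372100 ≈ 18769.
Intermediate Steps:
L(S) = S + S²
O = -2439/610 (O = -4 + 1/(-18*(1 - 18) + 304) = -4 + 1/(-18*(-17) + 304) = -4 + 1/(306 + 304) = -4 + 1/610 = -2439/610 ≈ -3.9984)
(O + 141)² = (-2439/610 + 141)² = (83571/610)² = 6984112041/372100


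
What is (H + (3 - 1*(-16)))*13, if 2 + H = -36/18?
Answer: 195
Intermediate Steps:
H = -4 (H = -2 - 36/18 = -2 - 36*1/18 = -2 - 2 = -4)
(H + (3 - 1*(-16)))*13 = (-4 + (3 - 1*(-16)))*13 = (-4 + (3 + 16))*13 = (-4 + 19)*13 = 15*13 = 195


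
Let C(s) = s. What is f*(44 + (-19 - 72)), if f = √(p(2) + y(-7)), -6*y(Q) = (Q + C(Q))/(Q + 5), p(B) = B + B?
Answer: -47*√102/6 ≈ -79.113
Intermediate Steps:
p(B) = 2*B
y(Q) = -Q/(3*(5 + Q)) (y(Q) = -(Q + Q)/(6*(Q + 5)) = -2*Q/(6*(5 + Q)) = -Q/(3*(5 + Q)))
f = √102/6 (f = √(2*2 - 1*(-7)/(15 + 3*(-7))) = √(4 - 1*(-7)/(15 - 21)) = √(4 - 1*(-7)/(-6)) = √(4 - 1*(-7)*(-⅙)) = √(4 - 7/6) = √(17/6) = √102/6 ≈ 1.6833)
f*(44 + (-19 - 72)) = (√102/6)*(44 + (-19 - 72)) = (√102/6)*(44 - 91) = (√102/6)*(-47) = -47*√102/6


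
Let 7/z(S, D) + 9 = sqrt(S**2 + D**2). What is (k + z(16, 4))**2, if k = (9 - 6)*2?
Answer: 1475009/36481 + 67704*sqrt(17)/36481 ≈ 48.084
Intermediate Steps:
k = 6 (k = 3*2 = 6)
z(S, D) = 7/(-9 + sqrt(D**2 + S**2)) (z(S, D) = 7/(-9 + sqrt(S**2 + D**2)) = 7/(-9 + sqrt(D**2 + S**2)))
(k + z(16, 4))**2 = (6 + 7/(-9 + sqrt(4**2 + 16**2)))**2 = (6 + 7/(-9 + sqrt(16 + 256)))**2 = (6 + 7/(-9 + sqrt(272)))**2 = (6 + 7/(-9 + 4*sqrt(17)))**2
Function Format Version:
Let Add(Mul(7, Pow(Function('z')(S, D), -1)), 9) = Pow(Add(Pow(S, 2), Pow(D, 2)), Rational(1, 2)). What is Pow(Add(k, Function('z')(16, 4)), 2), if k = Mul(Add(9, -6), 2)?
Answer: Add(Rational(1475009, 36481), Mul(Rational(67704, 36481), Pow(17, Rational(1, 2)))) ≈ 48.084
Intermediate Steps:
k = 6 (k = Mul(3, 2) = 6)
Function('z')(S, D) = Mul(7, Pow(Add(-9, Pow(Add(Pow(D, 2), Pow(S, 2)), Rational(1, 2))), -1)) (Function('z')(S, D) = Mul(7, Pow(Add(-9, Pow(Add(Pow(S, 2), Pow(D, 2)), Rational(1, 2))), -1)) = Mul(7, Pow(Add(-9, Pow(Add(Pow(D, 2), Pow(S, 2)), Rational(1, 2))), -1)))
Pow(Add(k, Function('z')(16, 4)), 2) = Pow(Add(6, Mul(7, Pow(Add(-9, Pow(Add(Pow(4, 2), Pow(16, 2)), Rational(1, 2))), -1))), 2) = Pow(Add(6, Mul(7, Pow(Add(-9, Pow(Add(16, 256), Rational(1, 2))), -1))), 2) = Pow(Add(6, Mul(7, Pow(Add(-9, Pow(272, Rational(1, 2))), -1))), 2) = Pow(Add(6, Mul(7, Pow(Add(-9, Mul(4, Pow(17, Rational(1, 2)))), -1))), 2)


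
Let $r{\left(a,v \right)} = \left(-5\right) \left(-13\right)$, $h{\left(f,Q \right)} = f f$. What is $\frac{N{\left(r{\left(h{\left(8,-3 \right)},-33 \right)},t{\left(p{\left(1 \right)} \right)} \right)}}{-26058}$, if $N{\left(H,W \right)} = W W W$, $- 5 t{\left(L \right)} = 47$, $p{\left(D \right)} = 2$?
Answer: $\frac{103823}{3257250} \approx 0.031874$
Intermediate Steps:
$h{\left(f,Q \right)} = f^{2}$
$t{\left(L \right)} = - \frac{47}{5}$ ($t{\left(L \right)} = \left(- \frac{1}{5}\right) 47 = - \frac{47}{5}$)
$r{\left(a,v \right)} = 65$
$N{\left(H,W \right)} = W^{3}$ ($N{\left(H,W \right)} = W^{2} W = W^{3}$)
$\frac{N{\left(r{\left(h{\left(8,-3 \right)},-33 \right)},t{\left(p{\left(1 \right)} \right)} \right)}}{-26058} = \frac{\left(- \frac{47}{5}\right)^{3}}{-26058} = \left(- \frac{103823}{125}\right) \left(- \frac{1}{26058}\right) = \frac{103823}{3257250}$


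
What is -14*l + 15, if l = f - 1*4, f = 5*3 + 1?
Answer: -153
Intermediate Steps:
f = 16 (f = 15 + 1 = 16)
l = 12 (l = 16 - 1*4 = 16 - 4 = 12)
-14*l + 15 = -14*12 + 15 = -168 + 15 = -153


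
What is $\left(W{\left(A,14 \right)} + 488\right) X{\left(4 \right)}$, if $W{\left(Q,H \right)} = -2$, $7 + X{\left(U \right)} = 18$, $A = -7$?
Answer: $5346$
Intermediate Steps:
$X{\left(U \right)} = 11$ ($X{\left(U \right)} = -7 + 18 = 11$)
$\left(W{\left(A,14 \right)} + 488\right) X{\left(4 \right)} = \left(-2 + 488\right) 11 = 486 \cdot 11 = 5346$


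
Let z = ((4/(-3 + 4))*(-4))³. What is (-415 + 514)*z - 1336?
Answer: -406840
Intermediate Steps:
z = -4096 (z = ((4/1)*(-4))³ = ((1*4)*(-4))³ = (4*(-4))³ = (-16)³ = -4096)
(-415 + 514)*z - 1336 = (-415 + 514)*(-4096) - 1336 = 99*(-4096) - 1336 = -405504 - 1336 = -406840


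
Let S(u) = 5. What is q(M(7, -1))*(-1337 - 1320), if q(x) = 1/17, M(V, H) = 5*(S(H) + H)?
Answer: -2657/17 ≈ -156.29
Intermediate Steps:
M(V, H) = 25 + 5*H (M(V, H) = 5*(5 + H) = 25 + 5*H)
q(x) = 1/17
q(M(7, -1))*(-1337 - 1320) = (-1337 - 1320)/17 = (1/17)*(-2657) = -2657/17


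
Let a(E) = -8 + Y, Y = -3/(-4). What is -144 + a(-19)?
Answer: -605/4 ≈ -151.25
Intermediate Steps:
Y = 3/4 (Y = -3*(-1/4) = 3/4 ≈ 0.75000)
a(E) = -29/4 (a(E) = -8 + 3/4 = -29/4)
-144 + a(-19) = -144 - 29/4 = -605/4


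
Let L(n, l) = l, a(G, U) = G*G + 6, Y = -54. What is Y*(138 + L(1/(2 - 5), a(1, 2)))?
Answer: -7830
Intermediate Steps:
a(G, U) = 6 + G² (a(G, U) = G² + 6 = 6 + G²)
Y*(138 + L(1/(2 - 5), a(1, 2))) = -54*(138 + (6 + 1²)) = -54*(138 + (6 + 1)) = -54*(138 + 7) = -54*145 = -7830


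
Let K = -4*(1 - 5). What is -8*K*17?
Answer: -2176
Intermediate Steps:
K = 16 (K = -4*(-4) = 16)
-8*K*17 = -8*16*17 = -128*17 = -2176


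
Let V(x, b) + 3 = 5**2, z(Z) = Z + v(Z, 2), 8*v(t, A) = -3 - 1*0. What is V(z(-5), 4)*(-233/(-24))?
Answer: 2563/12 ≈ 213.58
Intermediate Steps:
v(t, A) = -3/8 (v(t, A) = (-3 - 1*0)/8 = (-3 + 0)/8 = (1/8)*(-3) = -3/8)
z(Z) = -3/8 + Z (z(Z) = Z - 3/8 = -3/8 + Z)
V(x, b) = 22 (V(x, b) = -3 + 5**2 = -3 + 25 = 22)
V(z(-5), 4)*(-233/(-24)) = 22*(-233/(-24)) = 22*(-233*(-1/24)) = 22*(233/24) = 2563/12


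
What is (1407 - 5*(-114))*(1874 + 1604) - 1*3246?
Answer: 6872760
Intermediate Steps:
(1407 - 5*(-114))*(1874 + 1604) - 1*3246 = (1407 + 570)*3478 - 3246 = 1977*3478 - 3246 = 6876006 - 3246 = 6872760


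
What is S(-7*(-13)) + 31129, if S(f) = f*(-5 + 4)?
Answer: 31038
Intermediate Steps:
S(f) = -f (S(f) = f*(-1) = -f)
S(-7*(-13)) + 31129 = -(-7)*(-13) + 31129 = -1*91 + 31129 = -91 + 31129 = 31038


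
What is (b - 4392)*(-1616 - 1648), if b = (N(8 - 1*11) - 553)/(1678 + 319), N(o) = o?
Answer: 28629784320/1997 ≈ 1.4336e+7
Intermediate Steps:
b = -556/1997 (b = ((8 - 1*11) - 553)/(1678 + 319) = ((8 - 11) - 553)/1997 = (-3 - 553)*(1/1997) = -556*1/1997 = -556/1997 ≈ -0.27842)
(b - 4392)*(-1616 - 1648) = (-556/1997 - 4392)*(-1616 - 1648) = -8771380/1997*(-3264) = 28629784320/1997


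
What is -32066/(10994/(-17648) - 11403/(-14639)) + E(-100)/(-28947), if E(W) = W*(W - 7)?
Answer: -119901893203853372/583267258083 ≈ -2.0557e+5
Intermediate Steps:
E(W) = W*(-7 + W)
-32066/(10994/(-17648) - 11403/(-14639)) + E(-100)/(-28947) = -32066/(10994/(-17648) - 11403/(-14639)) - 100*(-7 - 100)/(-28947) = -32066/(10994*(-1/17648) - 11403*(-1/14639)) - 100*(-107)*(-1/28947) = -32066/(-5497/8824 + 11403/14639) + 10700*(-1/28947) = -32066/20149489/129174536 - 10700/28947 = -32066*129174536/20149489 - 10700/28947 = -4142110671376/20149489 - 10700/28947 = -119901893203853372/583267258083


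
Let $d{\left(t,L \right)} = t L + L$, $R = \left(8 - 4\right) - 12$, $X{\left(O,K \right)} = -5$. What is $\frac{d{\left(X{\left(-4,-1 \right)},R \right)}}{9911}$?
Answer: $\frac{32}{9911} \approx 0.0032287$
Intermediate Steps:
$R = -8$ ($R = 4 - 12 = -8$)
$d{\left(t,L \right)} = L + L t$ ($d{\left(t,L \right)} = L t + L = L + L t$)
$\frac{d{\left(X{\left(-4,-1 \right)},R \right)}}{9911} = \frac{\left(-8\right) \left(1 - 5\right)}{9911} = \left(-8\right) \left(-4\right) \frac{1}{9911} = 32 \cdot \frac{1}{9911} = \frac{32}{9911}$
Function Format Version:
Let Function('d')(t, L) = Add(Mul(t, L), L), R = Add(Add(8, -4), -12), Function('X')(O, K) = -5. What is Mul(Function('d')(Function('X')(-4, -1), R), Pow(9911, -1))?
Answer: Rational(32, 9911) ≈ 0.0032287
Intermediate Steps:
R = -8 (R = Add(4, -12) = -8)
Function('d')(t, L) = Add(L, Mul(L, t)) (Function('d')(t, L) = Add(Mul(L, t), L) = Add(L, Mul(L, t)))
Mul(Function('d')(Function('X')(-4, -1), R), Pow(9911, -1)) = Mul(Mul(-8, Add(1, -5)), Pow(9911, -1)) = Mul(Mul(-8, -4), Rational(1, 9911)) = Mul(32, Rational(1, 9911)) = Rational(32, 9911)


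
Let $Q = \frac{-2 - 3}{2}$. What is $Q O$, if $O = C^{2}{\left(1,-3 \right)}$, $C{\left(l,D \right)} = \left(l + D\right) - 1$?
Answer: $- \frac{45}{2} \approx -22.5$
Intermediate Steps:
$C{\left(l,D \right)} = -1 + D + l$ ($C{\left(l,D \right)} = \left(D + l\right) - 1 = -1 + D + l$)
$O = 9$ ($O = \left(-1 - 3 + 1\right)^{2} = \left(-3\right)^{2} = 9$)
$Q = - \frac{5}{2}$ ($Q = \left(-5\right) \frac{1}{2} = - \frac{5}{2} \approx -2.5$)
$Q O = \left(- \frac{5}{2}\right) 9 = - \frac{45}{2}$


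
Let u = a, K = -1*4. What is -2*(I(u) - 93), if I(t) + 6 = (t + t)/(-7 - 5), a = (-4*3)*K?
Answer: 214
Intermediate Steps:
K = -4
a = 48 (a = -4*3*(-4) = -12*(-4) = 48)
u = 48
I(t) = -6 - t/6 (I(t) = -6 + (t + t)/(-7 - 5) = -6 + (2*t)/(-12) = -6 - t/6)
-2*(I(u) - 93) = -2*((-6 - ⅙*48) - 93) = -2*((-6 - 8) - 93) = -2*(-14 - 93) = -2*(-107) = 214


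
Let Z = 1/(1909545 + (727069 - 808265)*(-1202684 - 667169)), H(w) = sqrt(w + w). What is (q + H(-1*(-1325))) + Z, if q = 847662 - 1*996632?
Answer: -22617592771405009/151826493733 + 5*sqrt(106) ≈ -1.4892e+5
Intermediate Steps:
H(w) = sqrt(2)*sqrt(w) (H(w) = sqrt(2*w) = sqrt(2)*sqrt(w))
q = -148970 (q = 847662 - 996632 = -148970)
Z = 1/151826493733 (Z = 1/(1909545 - 81196*(-1869853)) = 1/(1909545 + 151824584188) = 1/151826493733 ≈ 6.5865e-12)
(q + H(-1*(-1325))) + Z = (-148970 + sqrt(2)*sqrt(-1*(-1325))) + 1/151826493733 = (-148970 + sqrt(2)*sqrt(1325)) + 1/151826493733 = (-148970 + sqrt(2)*(5*sqrt(53))) + 1/151826493733 = (-148970 + 5*sqrt(106)) + 1/151826493733 = -22617592771405009/151826493733 + 5*sqrt(106)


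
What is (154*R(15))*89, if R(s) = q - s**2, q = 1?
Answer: -3070144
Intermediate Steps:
R(s) = 1 - s**2
(154*R(15))*89 = (154*(1 - 1*15**2))*89 = (154*(1 - 1*225))*89 = (154*(1 - 225))*89 = (154*(-224))*89 = -34496*89 = -3070144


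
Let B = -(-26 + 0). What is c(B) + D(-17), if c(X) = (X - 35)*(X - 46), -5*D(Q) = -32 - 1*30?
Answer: 962/5 ≈ 192.40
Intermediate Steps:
D(Q) = 62/5 (D(Q) = -(-32 - 1*30)/5 = -(-32 - 30)/5 = -⅕*(-62) = 62/5)
B = 26 (B = -1*(-26) = 26)
c(X) = (-46 + X)*(-35 + X) (c(X) = (-35 + X)*(-46 + X) = (-46 + X)*(-35 + X))
c(B) + D(-17) = (1610 + 26² - 81*26) + 62/5 = (1610 + 676 - 2106) + 62/5 = 180 + 62/5 = 962/5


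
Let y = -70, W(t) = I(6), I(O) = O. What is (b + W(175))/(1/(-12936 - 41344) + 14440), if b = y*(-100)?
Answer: 380285680/783803199 ≈ 0.48518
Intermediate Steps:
W(t) = 6
b = 7000 (b = -70*(-100) = 7000)
(b + W(175))/(1/(-12936 - 41344) + 14440) = (7000 + 6)/(1/(-12936 - 41344) + 14440) = 7006/(1/(-54280) + 14440) = 7006/(-1/54280 + 14440) = 7006/(783803199/54280) = 7006*(54280/783803199) = 380285680/783803199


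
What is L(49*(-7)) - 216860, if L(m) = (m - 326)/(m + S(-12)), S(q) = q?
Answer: -76984631/355 ≈ -2.1686e+5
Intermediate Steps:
L(m) = (-326 + m)/(-12 + m) (L(m) = (m - 326)/(m - 12) = (-326 + m)/(-12 + m))
L(49*(-7)) - 216860 = (-326 + 49*(-7))/(-12 + 49*(-7)) - 216860 = (-326 - 343)/(-12 - 343) - 216860 = -669/(-355) - 216860 = -1/355*(-669) - 216860 = 669/355 - 216860 = -76984631/355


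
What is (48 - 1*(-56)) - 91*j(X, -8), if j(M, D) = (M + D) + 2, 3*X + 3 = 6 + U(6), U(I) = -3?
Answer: 650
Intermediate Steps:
X = 0 (X = -1 + (6 - 3)/3 = -1 + (1/3)*3 = -1 + 1 = 0)
j(M, D) = 2 + D + M (j(M, D) = (D + M) + 2 = 2 + D + M)
(48 - 1*(-56)) - 91*j(X, -8) = (48 - 1*(-56)) - 91*(2 - 8 + 0) = (48 + 56) - 91*(-6) = 104 + 546 = 650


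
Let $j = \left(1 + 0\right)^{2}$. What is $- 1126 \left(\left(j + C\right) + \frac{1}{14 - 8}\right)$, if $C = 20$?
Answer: $- \frac{71501}{3} \approx -23834.0$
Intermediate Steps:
$j = 1$ ($j = 1^{2} = 1$)
$- 1126 \left(\left(j + C\right) + \frac{1}{14 - 8}\right) = - 1126 \left(\left(1 + 20\right) + \frac{1}{14 - 8}\right) = - 1126 \left(21 + \frac{1}{6}\right) = \left(-1126\right) \frac{127}{6} = - \frac{71501}{3}$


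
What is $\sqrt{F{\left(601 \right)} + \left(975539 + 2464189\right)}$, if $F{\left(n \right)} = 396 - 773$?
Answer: $\sqrt{3439351} \approx 1854.5$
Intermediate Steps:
$F{\left(n \right)} = -377$
$\sqrt{F{\left(601 \right)} + \left(975539 + 2464189\right)} = \sqrt{-377 + \left(975539 + 2464189\right)} = \sqrt{-377 + 3439728} = \sqrt{3439351}$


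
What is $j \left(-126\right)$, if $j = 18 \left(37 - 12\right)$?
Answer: $-56700$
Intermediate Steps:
$j = 450$ ($j = 18 \cdot 25 = 450$)
$j \left(-126\right) = 450 \left(-126\right) = -56700$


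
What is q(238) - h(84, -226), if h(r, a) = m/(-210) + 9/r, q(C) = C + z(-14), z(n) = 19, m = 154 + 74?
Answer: 36117/140 ≈ 257.98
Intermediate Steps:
m = 228
q(C) = 19 + C (q(C) = C + 19 = 19 + C)
h(r, a) = -38/35 + 9/r (h(r, a) = 228/(-210) + 9/r = 228*(-1/210) + 9/r = -38/35 + 9/r)
q(238) - h(84, -226) = (19 + 238) - (-38/35 + 9/84) = 257 - (-38/35 + 9*(1/84)) = 257 - (-38/35 + 3/28) = 257 - 1*(-137/140) = 257 + 137/140 = 36117/140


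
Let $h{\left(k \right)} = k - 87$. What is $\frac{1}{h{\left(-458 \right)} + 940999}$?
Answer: $\frac{1}{940454} \approx 1.0633 \cdot 10^{-6}$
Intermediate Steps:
$h{\left(k \right)} = -87 + k$
$\frac{1}{h{\left(-458 \right)} + 940999} = \frac{1}{\left(-87 - 458\right) + 940999} = \frac{1}{-545 + 940999} = \frac{1}{940454}$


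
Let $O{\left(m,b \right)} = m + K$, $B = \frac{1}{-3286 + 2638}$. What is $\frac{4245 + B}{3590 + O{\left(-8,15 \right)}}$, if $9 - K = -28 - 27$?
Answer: $\frac{2750759}{2362608} \approx 1.1643$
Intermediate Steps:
$K = 64$ ($K = 9 - \left(-28 - 27\right) = 9 - -55 = 9 + 55 = 64$)
$B = - \frac{1}{648}$ ($B = \frac{1}{-648} = - \frac{1}{648} \approx -0.0015432$)
$O{\left(m,b \right)} = 64 + m$ ($O{\left(m,b \right)} = m + 64 = 64 + m$)
$\frac{4245 + B}{3590 + O{\left(-8,15 \right)}} = \frac{4245 - \frac{1}{648}}{3590 + \left(64 - 8\right)} = \frac{2750759}{648 \left(3590 + 56\right)} = \frac{2750759}{648 \cdot 3646} = \frac{2750759}{648} \cdot \frac{1}{3646} = \frac{2750759}{2362608}$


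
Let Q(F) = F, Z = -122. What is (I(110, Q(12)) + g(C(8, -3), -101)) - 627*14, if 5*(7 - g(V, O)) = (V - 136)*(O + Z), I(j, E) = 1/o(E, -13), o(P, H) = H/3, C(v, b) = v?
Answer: -941202/65 ≈ -14480.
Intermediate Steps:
o(P, H) = H/3 (o(P, H) = H*(1/3) = H/3)
I(j, E) = -3/13 (I(j, E) = 1/((1/3)*(-13)) = 1/(-13/3) = -3/13)
g(V, O) = 7 - (-136 + V)*(-122 + O)/5 (g(V, O) = 7 - (V - 136)*(O - 122)/5 = 7 - (-136 + V)*(-122 + O)/5)
(I(110, Q(12)) + g(C(8, -3), -101)) - 627*14 = (-3/13 + (-16557/5 + (122/5)*8 + (136/5)*(-101) - 1/5*(-101)*8)) - 627*14 = (-3/13 + (-16557/5 + 976/5 - 13736/5 + 808/5)) - 8778 = (-3/13 - 28509/5) - 8778 = -370632/65 - 8778 = -941202/65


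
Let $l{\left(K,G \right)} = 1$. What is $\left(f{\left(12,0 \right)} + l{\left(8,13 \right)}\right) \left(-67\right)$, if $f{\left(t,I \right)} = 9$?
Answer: $-670$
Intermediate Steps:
$\left(f{\left(12,0 \right)} + l{\left(8,13 \right)}\right) \left(-67\right) = \left(9 + 1\right) \left(-67\right) = 10 \left(-67\right) = -670$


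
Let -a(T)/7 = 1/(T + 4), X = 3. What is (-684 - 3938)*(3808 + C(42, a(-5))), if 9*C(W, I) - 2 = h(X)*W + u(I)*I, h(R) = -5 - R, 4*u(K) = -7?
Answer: -313609633/18 ≈ -1.7423e+7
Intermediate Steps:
u(K) = -7/4 (u(K) = (1/4)*(-7) = -7/4)
a(T) = -7/(4 + T) (a(T) = -7/(T + 4) = -7/(4 + T))
C(W, I) = 2/9 - 8*W/9 - 7*I/36 (C(W, I) = 2/9 + ((-5 - 1*3)*W - 7*I/4)/9 = 2/9 + ((-5 - 3)*W - 7*I/4)/9 = 2/9 + (-8*W - 7*I/4)/9 = 2/9 + (-8*W/9 - 7*I/36) = 2/9 - 8*W/9 - 7*I/36)
(-684 - 3938)*(3808 + C(42, a(-5))) = (-684 - 3938)*(3808 + (2/9 - 8/9*42 - (-49)/(36*(4 - 5)))) = -4622*(3808 + (2/9 - 112/3 - (-49)/(36*(-1)))) = -4622*(3808 + (2/9 - 112/3 - (-49)*(-1)/36)) = -4622*(3808 + (2/9 - 112/3 - 7/36*7)) = -4622*(3808 + (2/9 - 112/3 - 49/36)) = -4622*(3808 - 1385/36) = -4622*135703/36 = -313609633/18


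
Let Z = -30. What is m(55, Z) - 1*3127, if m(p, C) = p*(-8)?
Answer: -3567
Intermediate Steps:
m(p, C) = -8*p
m(55, Z) - 1*3127 = -8*55 - 1*3127 = -440 - 3127 = -3567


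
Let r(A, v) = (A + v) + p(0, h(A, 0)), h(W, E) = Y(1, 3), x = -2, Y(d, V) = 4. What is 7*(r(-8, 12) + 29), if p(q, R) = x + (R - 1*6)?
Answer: 203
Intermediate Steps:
h(W, E) = 4
p(q, R) = -8 + R (p(q, R) = -2 + (R - 1*6) = -2 + (R - 6) = -2 + (-6 + R) = -8 + R)
r(A, v) = -4 + A + v (r(A, v) = (A + v) + (-8 + 4) = (A + v) - 4 = -4 + A + v)
7*(r(-8, 12) + 29) = 7*((-4 - 8 + 12) + 29) = 7*(0 + 29) = 7*29 = 203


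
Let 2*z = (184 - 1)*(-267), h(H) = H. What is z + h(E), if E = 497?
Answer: -47867/2 ≈ -23934.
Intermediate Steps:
z = -48861/2 (z = ((184 - 1)*(-267))/2 = (183*(-267))/2 = (½)*(-48861) = -48861/2 ≈ -24431.)
z + h(E) = -48861/2 + 497 = -47867/2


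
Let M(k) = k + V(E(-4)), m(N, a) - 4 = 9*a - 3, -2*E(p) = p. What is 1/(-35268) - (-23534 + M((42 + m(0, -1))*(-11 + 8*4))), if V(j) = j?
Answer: 804745223/35268 ≈ 22818.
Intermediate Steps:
E(p) = -p/2
m(N, a) = 1 + 9*a (m(N, a) = 4 + (9*a - 3) = 4 + (-3 + 9*a) = 1 + 9*a)
M(k) = 2 + k (M(k) = k - ½*(-4) = k + 2 = 2 + k)
1/(-35268) - (-23534 + M((42 + m(0, -1))*(-11 + 8*4))) = 1/(-35268) - (-23534 + (2 + (42 + (1 + 9*(-1)))*(-11 + 8*4))) = -1/35268 - (-23534 + (2 + (42 + (1 - 9))*(-11 + 32))) = -1/35268 - (-23534 + (2 + (42 - 8)*21)) = -1/35268 - (-23534 + (2 + 34*21)) = -1/35268 - (-23534 + (2 + 714)) = -1/35268 - (-23534 + 716) = -1/35268 - 1*(-22818) = -1/35268 + 22818 = 804745223/35268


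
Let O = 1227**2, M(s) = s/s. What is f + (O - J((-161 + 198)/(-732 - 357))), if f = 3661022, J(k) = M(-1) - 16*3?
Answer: 5166598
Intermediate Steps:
M(s) = 1
J(k) = -47 (J(k) = 1 - 16*3 = 1 - 48 = -47)
O = 1505529
f + (O - J((-161 + 198)/(-732 - 357))) = 3661022 + (1505529 - 1*(-47)) = 3661022 + (1505529 + 47) = 3661022 + 1505576 = 5166598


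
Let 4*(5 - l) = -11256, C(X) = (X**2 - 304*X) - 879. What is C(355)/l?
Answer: 17226/2819 ≈ 6.1107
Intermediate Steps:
C(X) = -879 + X**2 - 304*X
l = 2819 (l = 5 - 1/4*(-11256) = 5 + 2814 = 2819)
C(355)/l = (-879 + 355**2 - 304*355)/2819 = (-879 + 126025 - 107920)*(1/2819) = 17226*(1/2819) = 17226/2819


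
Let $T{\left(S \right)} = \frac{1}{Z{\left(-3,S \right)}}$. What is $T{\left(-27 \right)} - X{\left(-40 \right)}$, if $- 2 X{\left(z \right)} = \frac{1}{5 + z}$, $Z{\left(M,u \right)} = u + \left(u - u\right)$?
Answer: $- \frac{97}{1890} \approx -0.051323$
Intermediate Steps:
$Z{\left(M,u \right)} = u$ ($Z{\left(M,u \right)} = u + 0 = u$)
$X{\left(z \right)} = - \frac{1}{2 \left(5 + z\right)}$
$T{\left(S \right)} = \frac{1}{S}$
$T{\left(-27 \right)} - X{\left(-40 \right)} = \frac{1}{-27} - - \frac{1}{10 + 2 \left(-40\right)} = - \frac{1}{27} - - \frac{1}{10 - 80} = - \frac{1}{27} - - \frac{1}{-70} = - \frac{1}{27} - \left(-1\right) \left(- \frac{1}{70}\right) = - \frac{1}{27} - \frac{1}{70} = - \frac{97}{1890}$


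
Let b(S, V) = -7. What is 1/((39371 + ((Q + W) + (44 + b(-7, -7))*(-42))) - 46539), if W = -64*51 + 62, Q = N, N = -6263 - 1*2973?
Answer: -1/21160 ≈ -4.7259e-5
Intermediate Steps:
N = -9236 (N = -6263 - 2973 = -9236)
Q = -9236
W = -3202 (W = -3264 + 62 = -3202)
1/((39371 + ((Q + W) + (44 + b(-7, -7))*(-42))) - 46539) = 1/((39371 + ((-9236 - 3202) + (44 - 7)*(-42))) - 46539) = 1/((39371 + (-12438 + 37*(-42))) - 46539) = 1/((39371 + (-12438 - 1554)) - 46539) = 1/((39371 - 13992) - 46539) = 1/(25379 - 46539) = 1/(-21160) = -1/21160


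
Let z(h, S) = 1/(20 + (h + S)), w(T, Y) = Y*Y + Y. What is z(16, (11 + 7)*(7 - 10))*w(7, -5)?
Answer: -10/9 ≈ -1.1111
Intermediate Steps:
w(T, Y) = Y + Y² (w(T, Y) = Y² + Y = Y + Y²)
z(h, S) = 1/(20 + S + h) (z(h, S) = 1/(20 + (S + h)) = 1/(20 + S + h))
z(16, (11 + 7)*(7 - 10))*w(7, -5) = (-5*(1 - 5))/(20 + (11 + 7)*(7 - 10) + 16) = (-5*(-4))/(20 + 18*(-3) + 16) = 20/(20 - 54 + 16) = 20/(-18) = -1/18*20 = -10/9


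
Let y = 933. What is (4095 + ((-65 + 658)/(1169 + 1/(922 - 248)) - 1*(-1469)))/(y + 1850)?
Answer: 4384314230/2192745181 ≈ 1.9995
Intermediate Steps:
(4095 + ((-65 + 658)/(1169 + 1/(922 - 248)) - 1*(-1469)))/(y + 1850) = (4095 + ((-65 + 658)/(1169 + 1/(922 - 248)) - 1*(-1469)))/(933 + 1850) = (4095 + (593/(1169 + 1/674) + 1469))/2783 = (4095 + (593/(1169 + 1/674) + 1469))*(1/2783) = (4095 + (593/(787907/674) + 1469))*(1/2783) = (4095 + (593*(674/787907) + 1469))*(1/2783) = (4095 + (399682/787907 + 1469))*(1/2783) = (4095 + 1157835065/787907)*(1/2783) = (4384314230/787907)*(1/2783) = 4384314230/2192745181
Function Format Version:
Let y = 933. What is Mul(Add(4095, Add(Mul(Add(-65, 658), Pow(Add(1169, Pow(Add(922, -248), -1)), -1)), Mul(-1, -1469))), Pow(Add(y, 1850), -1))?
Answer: Rational(4384314230, 2192745181) ≈ 1.9995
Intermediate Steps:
Mul(Add(4095, Add(Mul(Add(-65, 658), Pow(Add(1169, Pow(Add(922, -248), -1)), -1)), Mul(-1, -1469))), Pow(Add(y, 1850), -1)) = Mul(Add(4095, Add(Mul(Add(-65, 658), Pow(Add(1169, Pow(Add(922, -248), -1)), -1)), Mul(-1, -1469))), Pow(Add(933, 1850), -1)) = Mul(Add(4095, Add(Mul(593, Pow(Add(1169, Pow(674, -1)), -1)), 1469)), Pow(2783, -1)) = Mul(Add(4095, Add(Mul(593, Pow(Add(1169, Rational(1, 674)), -1)), 1469)), Rational(1, 2783)) = Mul(Add(4095, Add(Mul(593, Pow(Rational(787907, 674), -1)), 1469)), Rational(1, 2783)) = Mul(Add(4095, Add(Mul(593, Rational(674, 787907)), 1469)), Rational(1, 2783)) = Mul(Add(4095, Add(Rational(399682, 787907), 1469)), Rational(1, 2783)) = Mul(Add(4095, Rational(1157835065, 787907)), Rational(1, 2783)) = Mul(Rational(4384314230, 787907), Rational(1, 2783)) = Rational(4384314230, 2192745181)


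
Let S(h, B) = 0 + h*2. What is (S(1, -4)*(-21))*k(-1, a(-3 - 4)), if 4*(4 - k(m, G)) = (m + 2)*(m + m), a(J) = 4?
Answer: -189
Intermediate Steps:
S(h, B) = 2*h (S(h, B) = 0 + 2*h = 2*h)
k(m, G) = 4 - m*(2 + m)/2 (k(m, G) = 4 - (m + 2)*(m + m)/4 = 4 - (2 + m)*2*m/4 = 4 - m*(2 + m)/2)
(S(1, -4)*(-21))*k(-1, a(-3 - 4)) = ((2*1)*(-21))*(4 - 1*(-1) - ½*(-1)²) = (2*(-21))*(4 + 1 - ½*1) = -42*(4 + 1 - ½) = -42*9/2 = -189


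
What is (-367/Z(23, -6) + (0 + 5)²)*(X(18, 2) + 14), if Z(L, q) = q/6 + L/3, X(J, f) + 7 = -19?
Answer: 1803/5 ≈ 360.60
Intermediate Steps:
X(J, f) = -26 (X(J, f) = -7 - 19 = -26)
Z(L, q) = L/3 + q/6 (Z(L, q) = q*(⅙) + L*(⅓) = q/6 + L/3 = L/3 + q/6)
(-367/Z(23, -6) + (0 + 5)²)*(X(18, 2) + 14) = (-367/((⅓)*23 + (⅙)*(-6)) + (0 + 5)²)*(-26 + 14) = (-367/(23/3 - 1) + 5²)*(-12) = (-367/20/3 + 25)*(-12) = (-367*3/20 + 25)*(-12) = (-1101/20 + 25)*(-12) = -601/20*(-12) = 1803/5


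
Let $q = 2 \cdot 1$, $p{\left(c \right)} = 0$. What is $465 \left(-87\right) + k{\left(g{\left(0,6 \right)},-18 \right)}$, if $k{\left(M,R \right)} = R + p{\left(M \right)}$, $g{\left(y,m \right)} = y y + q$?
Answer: $-40473$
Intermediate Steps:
$q = 2$
$g{\left(y,m \right)} = 2 + y^{2}$ ($g{\left(y,m \right)} = y y + 2 = y^{2} + 2 = 2 + y^{2}$)
$k{\left(M,R \right)} = R$ ($k{\left(M,R \right)} = R + 0 = R$)
$465 \left(-87\right) + k{\left(g{\left(0,6 \right)},-18 \right)} = 465 \left(-87\right) - 18 = -40455 - 18 = -40473$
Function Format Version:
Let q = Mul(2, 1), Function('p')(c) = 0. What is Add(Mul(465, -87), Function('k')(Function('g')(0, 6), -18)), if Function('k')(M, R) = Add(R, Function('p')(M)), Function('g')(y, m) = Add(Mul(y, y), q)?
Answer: -40473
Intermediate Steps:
q = 2
Function('g')(y, m) = Add(2, Pow(y, 2)) (Function('g')(y, m) = Add(Mul(y, y), 2) = Add(Pow(y, 2), 2) = Add(2, Pow(y, 2)))
Function('k')(M, R) = R (Function('k')(M, R) = Add(R, 0) = R)
Add(Mul(465, -87), Function('k')(Function('g')(0, 6), -18)) = Add(Mul(465, -87), -18) = Add(-40455, -18) = -40473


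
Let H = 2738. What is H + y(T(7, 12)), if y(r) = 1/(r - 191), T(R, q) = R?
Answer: 503791/184 ≈ 2738.0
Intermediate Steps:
y(r) = 1/(-191 + r)
H + y(T(7, 12)) = 2738 + 1/(-191 + 7) = 2738 + 1/(-184) = 2738 - 1/184 = 503791/184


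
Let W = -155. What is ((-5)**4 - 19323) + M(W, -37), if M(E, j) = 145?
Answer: -18553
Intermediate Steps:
((-5)**4 - 19323) + M(W, -37) = ((-5)**4 - 19323) + 145 = (625 - 19323) + 145 = -18698 + 145 = -18553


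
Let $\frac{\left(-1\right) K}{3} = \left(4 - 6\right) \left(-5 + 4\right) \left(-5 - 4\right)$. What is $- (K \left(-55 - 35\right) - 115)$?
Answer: $4975$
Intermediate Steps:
$K = 54$ ($K = - 3 \left(4 - 6\right) \left(-5 + 4\right) \left(-5 - 4\right) = - 3 \left(- 2 \left(\left(-1\right) \left(-9\right)\right)\right) = - 3 \left(\left(-2\right) 9\right) = \left(-3\right) \left(-18\right) = 54$)
$- (K \left(-55 - 35\right) - 115) = - (54 \left(-55 - 35\right) - 115) = - (54 \left(-90\right) - 115) = - (-4860 - 115) = \left(-1\right) \left(-4975\right) = 4975$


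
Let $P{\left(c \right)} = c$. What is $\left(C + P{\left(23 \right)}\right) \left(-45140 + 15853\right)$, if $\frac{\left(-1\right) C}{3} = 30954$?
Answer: $2718975793$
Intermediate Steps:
$C = -92862$ ($C = \left(-3\right) 30954 = -92862$)
$\left(C + P{\left(23 \right)}\right) \left(-45140 + 15853\right) = \left(-92862 + 23\right) \left(-45140 + 15853\right) = \left(-92839\right) \left(-29287\right) = 2718975793$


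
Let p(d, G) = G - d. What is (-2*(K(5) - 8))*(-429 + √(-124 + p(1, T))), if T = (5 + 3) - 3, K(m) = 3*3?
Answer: 858 - 4*I*√30 ≈ 858.0 - 21.909*I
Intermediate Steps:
K(m) = 9
T = 5 (T = 8 - 3 = 5)
(-2*(K(5) - 8))*(-429 + √(-124 + p(1, T))) = (-2*(9 - 8))*(-429 + √(-124 + (5 - 1*1))) = (-2*1)*(-429 + √(-124 + (5 - 1))) = -2*(-429 + √(-124 + 4)) = -2*(-429 + √(-120)) = -2*(-429 + 2*I*√30) = 858 - 4*I*√30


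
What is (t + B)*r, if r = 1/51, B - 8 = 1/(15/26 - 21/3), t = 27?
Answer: 5819/8517 ≈ 0.68322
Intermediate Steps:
B = 1310/167 (B = 8 + 1/(15/26 - 21/3) = 8 + 1/(15*(1/26) - 21*⅓) = 8 + 1/(15/26 - 7) = 8 + 1/(-167/26) = 8 - 26/167 = 1310/167 ≈ 7.8443)
r = 1/51 ≈ 0.019608
(t + B)*r = (27 + 1310/167)*(1/51) = (5819/167)*(1/51) = 5819/8517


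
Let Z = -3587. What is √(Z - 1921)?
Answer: 18*I*√17 ≈ 74.216*I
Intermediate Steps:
√(Z - 1921) = √(-3587 - 1921) = √(-5508) = 18*I*√17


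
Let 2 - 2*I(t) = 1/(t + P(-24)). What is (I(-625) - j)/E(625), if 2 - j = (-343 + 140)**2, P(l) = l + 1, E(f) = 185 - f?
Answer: -53405569/570240 ≈ -93.655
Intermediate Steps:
P(l) = 1 + l
I(t) = 1 - 1/(2*(-23 + t)) (I(t) = 1 - 1/(2*(t + (1 - 24))) = 1 - 1/(2*(t - 23)) = 1 - 1/(2*(-23 + t)))
j = -41207 (j = 2 - (-343 + 140)**2 = 2 - 1*(-203)**2 = 2 - 1*41209 = 2 - 41209 = -41207)
(I(-625) - j)/E(625) = ((-47/2 - 625)/(-23 - 625) - 1*(-41207))/(185 - 1*625) = (-1297/2/(-648) + 41207)/(185 - 625) = (-1/648*(-1297/2) + 41207)/(-440) = (1297/1296 + 41207)*(-1/440) = (53405569/1296)*(-1/440) = -53405569/570240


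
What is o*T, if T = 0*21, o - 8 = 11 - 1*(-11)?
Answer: 0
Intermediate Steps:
o = 30 (o = 8 + (11 - 1*(-11)) = 8 + (11 + 11) = 8 + 22 = 30)
T = 0
o*T = 30*0 = 0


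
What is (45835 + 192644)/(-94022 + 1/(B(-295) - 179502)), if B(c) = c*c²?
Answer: -2055043258361/810215059765 ≈ -2.5364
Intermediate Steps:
B(c) = c³
(45835 + 192644)/(-94022 + 1/(B(-295) - 179502)) = (45835 + 192644)/(-94022 + 1/((-295)³ - 179502)) = 238479/(-94022 + 1/(-25672375 - 179502)) = 238479/(-94022 + 1/(-25851877)) = 238479/(-94022 - 1/25851877) = 238479/(-2430645179295/25851877) = 238479*(-25851877/2430645179295) = -2055043258361/810215059765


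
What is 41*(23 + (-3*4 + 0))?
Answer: 451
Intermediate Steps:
41*(23 + (-3*4 + 0)) = 41*(23 + (-12 + 0)) = 41*(23 - 12) = 41*11 = 451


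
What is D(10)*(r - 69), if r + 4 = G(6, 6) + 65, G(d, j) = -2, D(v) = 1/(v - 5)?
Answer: -2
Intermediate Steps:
D(v) = 1/(-5 + v)
r = 59 (r = -4 + (-2 + 65) = -4 + 63 = 59)
D(10)*(r - 69) = (59 - 69)/(-5 + 10) = -10/5 = (⅕)*(-10) = -2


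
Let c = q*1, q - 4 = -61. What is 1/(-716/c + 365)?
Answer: 57/21521 ≈ 0.0026486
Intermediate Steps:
q = -57 (q = 4 - 61 = -57)
c = -57 (c = -57*1 = -57)
1/(-716/c + 365) = 1/(-716/(-57) + 365) = 1/(-716*(-1/57) + 365) = 1/(716/57 + 365) = 1/(21521/57) = 57/21521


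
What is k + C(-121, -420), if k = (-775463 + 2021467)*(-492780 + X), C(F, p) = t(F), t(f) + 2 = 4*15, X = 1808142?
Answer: 1638946313506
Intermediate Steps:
t(f) = 58 (t(f) = -2 + 4*15 = -2 + 60 = 58)
C(F, p) = 58
k = 1638946313448 (k = (-775463 + 2021467)*(-492780 + 1808142) = 1246004*1315362 = 1638946313448)
k + C(-121, -420) = 1638946313448 + 58 = 1638946313506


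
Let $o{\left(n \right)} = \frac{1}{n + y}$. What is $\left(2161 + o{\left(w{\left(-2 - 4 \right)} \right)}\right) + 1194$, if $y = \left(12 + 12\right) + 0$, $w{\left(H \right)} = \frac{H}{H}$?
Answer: $\frac{83876}{25} \approx 3355.0$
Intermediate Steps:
$w{\left(H \right)} = 1$
$y = 24$ ($y = 24 + 0 = 24$)
$o{\left(n \right)} = \frac{1}{24 + n}$ ($o{\left(n \right)} = \frac{1}{n + 24} = \frac{1}{24 + n}$)
$\left(2161 + o{\left(w{\left(-2 - 4 \right)} \right)}\right) + 1194 = \left(2161 + \frac{1}{24 + 1}\right) + 1194 = \left(2161 + \frac{1}{25}\right) + 1194 = \frac{54026}{25} + 1194 = \frac{83876}{25}$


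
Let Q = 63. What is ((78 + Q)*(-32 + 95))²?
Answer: 78907689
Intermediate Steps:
((78 + Q)*(-32 + 95))² = ((78 + 63)*(-32 + 95))² = (141*63)² = 8883² = 78907689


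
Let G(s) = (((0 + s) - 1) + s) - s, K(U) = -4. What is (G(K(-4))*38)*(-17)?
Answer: 3230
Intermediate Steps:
G(s) = -1 + s (G(s) = ((s - 1) + s) - s = ((-1 + s) + s) - s = (-1 + 2*s) - s = -1 + s)
(G(K(-4))*38)*(-17) = ((-1 - 4)*38)*(-17) = -5*38*(-17) = -190*(-17) = 3230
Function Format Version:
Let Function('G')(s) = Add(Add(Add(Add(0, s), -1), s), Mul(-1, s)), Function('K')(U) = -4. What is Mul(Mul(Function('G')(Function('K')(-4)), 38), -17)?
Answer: 3230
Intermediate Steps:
Function('G')(s) = Add(-1, s) (Function('G')(s) = Add(Add(Add(s, -1), s), Mul(-1, s)) = Add(Add(Add(-1, s), s), Mul(-1, s)) = Add(Add(-1, Mul(2, s)), Mul(-1, s)) = Add(-1, s))
Mul(Mul(Function('G')(Function('K')(-4)), 38), -17) = Mul(Mul(Add(-1, -4), 38), -17) = Mul(Mul(-5, 38), -17) = Mul(-190, -17) = 3230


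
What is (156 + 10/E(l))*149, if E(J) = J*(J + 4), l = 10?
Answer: 325565/14 ≈ 23255.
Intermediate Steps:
E(J) = J*(4 + J)
(156 + 10/E(l))*149 = (156 + 10/((10*(4 + 10))))*149 = (156 + 10/((10*14)))*149 = (156 + 10/140)*149 = (156 + 10*(1/140))*149 = (156 + 1/14)*149 = (2185/14)*149 = 325565/14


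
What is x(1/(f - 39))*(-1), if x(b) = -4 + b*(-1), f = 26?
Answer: 51/13 ≈ 3.9231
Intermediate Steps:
x(b) = -4 - b
x(1/(f - 39))*(-1) = (-4 - 1/(26 - 39))*(-1) = (-4 - 1/(-13))*(-1) = (-4 - 1*(-1/13))*(-1) = (-4 + 1/13)*(-1) = -51/13*(-1) = 51/13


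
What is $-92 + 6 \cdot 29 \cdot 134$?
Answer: $23224$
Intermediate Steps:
$-92 + 6 \cdot 29 \cdot 134 = -92 + 174 \cdot 134 = -92 + 23316 = 23224$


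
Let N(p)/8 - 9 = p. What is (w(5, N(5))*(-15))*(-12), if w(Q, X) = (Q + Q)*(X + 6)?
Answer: 212400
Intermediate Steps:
N(p) = 72 + 8*p
w(Q, X) = 2*Q*(6 + X) (w(Q, X) = (2*Q)*(6 + X) = 2*Q*(6 + X))
(w(5, N(5))*(-15))*(-12) = ((2*5*(6 + (72 + 8*5)))*(-15))*(-12) = ((2*5*(6 + (72 + 40)))*(-15))*(-12) = ((2*5*(6 + 112))*(-15))*(-12) = ((2*5*118)*(-15))*(-12) = (1180*(-15))*(-12) = -17700*(-12) = 212400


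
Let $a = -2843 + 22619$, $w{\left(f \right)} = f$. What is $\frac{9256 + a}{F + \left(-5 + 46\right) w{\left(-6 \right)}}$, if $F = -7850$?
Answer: $- \frac{3629}{1012} \approx -3.586$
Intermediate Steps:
$a = 19776$
$\frac{9256 + a}{F + \left(-5 + 46\right) w{\left(-6 \right)}} = \frac{9256 + 19776}{-7850 + \left(-5 + 46\right) \left(-6\right)} = \frac{29032}{-7850 + 41 \left(-6\right)} = \frac{29032}{-7850 - 246} = \frac{29032}{-8096} = 29032 \left(- \frac{1}{8096}\right) = - \frac{3629}{1012}$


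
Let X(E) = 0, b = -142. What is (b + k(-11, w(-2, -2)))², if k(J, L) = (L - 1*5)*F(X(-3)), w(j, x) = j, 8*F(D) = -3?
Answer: 1243225/64 ≈ 19425.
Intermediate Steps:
F(D) = -3/8 (F(D) = (⅛)*(-3) = -3/8)
k(J, L) = 15/8 - 3*L/8 (k(J, L) = (L - 1*5)*(-3/8) = (L - 5)*(-3/8) = (-5 + L)*(-3/8) = 15/8 - 3*L/8)
(b + k(-11, w(-2, -2)))² = (-142 + (15/8 - 3/8*(-2)))² = (-142 + (15/8 + ¾))² = (-142 + 21/8)² = (-1115/8)² = 1243225/64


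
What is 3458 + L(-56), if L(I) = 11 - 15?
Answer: 3454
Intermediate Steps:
L(I) = -4
3458 + L(-56) = 3458 - 4 = 3454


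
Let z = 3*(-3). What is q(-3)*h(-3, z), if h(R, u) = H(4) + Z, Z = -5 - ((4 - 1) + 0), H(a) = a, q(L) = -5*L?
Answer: -60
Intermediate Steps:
z = -9
Z = -8 (Z = -5 - (3 + 0) = -5 - 1*3 = -5 - 3 = -8)
h(R, u) = -4 (h(R, u) = 4 - 8 = -4)
q(-3)*h(-3, z) = -5*(-3)*(-4) = 15*(-4) = -60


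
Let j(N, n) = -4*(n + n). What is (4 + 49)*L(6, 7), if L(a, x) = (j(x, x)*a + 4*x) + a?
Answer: -16006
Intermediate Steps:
j(N, n) = -8*n
L(a, x) = a + 4*x - 8*a*x (L(a, x) = ((-8*x)*a + 4*x) + a = (-8*a*x + 4*x) + a = (4*x - 8*a*x) + a = a + 4*x - 8*a*x)
(4 + 49)*L(6, 7) = (4 + 49)*(6 + 4*7 - 8*6*7) = 53*(6 + 28 - 336) = 53*(-302) = -16006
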